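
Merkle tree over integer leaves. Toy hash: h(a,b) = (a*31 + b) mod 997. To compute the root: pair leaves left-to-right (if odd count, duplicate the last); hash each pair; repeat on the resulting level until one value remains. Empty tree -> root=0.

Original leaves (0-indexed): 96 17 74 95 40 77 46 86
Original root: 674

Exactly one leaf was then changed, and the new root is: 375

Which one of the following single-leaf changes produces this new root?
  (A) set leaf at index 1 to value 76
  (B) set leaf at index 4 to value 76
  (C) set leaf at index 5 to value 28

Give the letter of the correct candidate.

Original leaves: [96, 17, 74, 95, 40, 77, 46, 86]
Target new root: 375
Try each candidate change and compute the resulting root:
Candidate A: set leaf[1] = 76 -> leaves = [96, 76, 74, 95, 40, 77, 46, 86]
  L0: [96, 76, 74, 95, 40, 77, 46, 86]
  L1: h(96,76)=(96*31+76)%997=61 h(74,95)=(74*31+95)%997=395 h(40,77)=(40*31+77)%997=320 h(46,86)=(46*31+86)%997=515 -> [61, 395, 320, 515]
  L2: h(61,395)=(61*31+395)%997=292 h(320,515)=(320*31+515)%997=465 -> [292, 465]
  L3: h(292,465)=(292*31+465)%997=544 -> [544]
  root = 544 != target 375
Candidate B: set leaf[4] = 76 -> leaves = [96, 17, 74, 95, 76, 77, 46, 86]
  L0: [96, 17, 74, 95, 76, 77, 46, 86]
  L1: h(96,17)=(96*31+17)%997=2 h(74,95)=(74*31+95)%997=395 h(76,77)=(76*31+77)%997=439 h(46,86)=(46*31+86)%997=515 -> [2, 395, 439, 515]
  L2: h(2,395)=(2*31+395)%997=457 h(439,515)=(439*31+515)%997=166 -> [457, 166]
  L3: h(457,166)=(457*31+166)%997=375 -> [375]
  root = 375 == target 375  ** MATCH **
Candidate C: set leaf[5] = 28 -> leaves = [96, 17, 74, 95, 40, 28, 46, 86]
  L0: [96, 17, 74, 95, 40, 28, 46, 86]
  L1: h(96,17)=(96*31+17)%997=2 h(74,95)=(74*31+95)%997=395 h(40,28)=(40*31+28)%997=271 h(46,86)=(46*31+86)%997=515 -> [2, 395, 271, 515]
  L2: h(2,395)=(2*31+395)%997=457 h(271,515)=(271*31+515)%997=940 -> [457, 940]
  L3: h(457,940)=(457*31+940)%997=152 -> [152]
  root = 152 != target 375
Candidate B produces the target root.

Answer: B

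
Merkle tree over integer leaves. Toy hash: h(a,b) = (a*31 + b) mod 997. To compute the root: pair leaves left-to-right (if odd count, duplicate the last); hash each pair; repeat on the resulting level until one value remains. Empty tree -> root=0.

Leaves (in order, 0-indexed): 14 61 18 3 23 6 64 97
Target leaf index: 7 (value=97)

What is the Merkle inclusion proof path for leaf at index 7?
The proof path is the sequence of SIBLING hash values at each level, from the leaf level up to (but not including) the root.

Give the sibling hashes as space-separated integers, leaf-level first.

Answer: 64 719 951

Derivation:
L0 (leaves): [14, 61, 18, 3, 23, 6, 64, 97], target index=7
L1: h(14,61)=(14*31+61)%997=495 [pair 0] h(18,3)=(18*31+3)%997=561 [pair 1] h(23,6)=(23*31+6)%997=719 [pair 2] h(64,97)=(64*31+97)%997=87 [pair 3] -> [495, 561, 719, 87]
  Sibling for proof at L0: 64
L2: h(495,561)=(495*31+561)%997=951 [pair 0] h(719,87)=(719*31+87)%997=442 [pair 1] -> [951, 442]
  Sibling for proof at L1: 719
L3: h(951,442)=(951*31+442)%997=13 [pair 0] -> [13]
  Sibling for proof at L2: 951
Root: 13
Proof path (sibling hashes from leaf to root): [64, 719, 951]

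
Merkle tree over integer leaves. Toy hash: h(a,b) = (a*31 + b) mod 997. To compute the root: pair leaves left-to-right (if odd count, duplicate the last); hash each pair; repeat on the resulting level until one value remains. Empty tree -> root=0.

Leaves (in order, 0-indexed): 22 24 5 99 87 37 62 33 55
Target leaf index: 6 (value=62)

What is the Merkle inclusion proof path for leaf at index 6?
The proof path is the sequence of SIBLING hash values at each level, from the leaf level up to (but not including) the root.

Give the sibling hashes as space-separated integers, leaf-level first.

Answer: 33 740 206 661

Derivation:
L0 (leaves): [22, 24, 5, 99, 87, 37, 62, 33, 55], target index=6
L1: h(22,24)=(22*31+24)%997=706 [pair 0] h(5,99)=(5*31+99)%997=254 [pair 1] h(87,37)=(87*31+37)%997=740 [pair 2] h(62,33)=(62*31+33)%997=958 [pair 3] h(55,55)=(55*31+55)%997=763 [pair 4] -> [706, 254, 740, 958, 763]
  Sibling for proof at L0: 33
L2: h(706,254)=(706*31+254)%997=206 [pair 0] h(740,958)=(740*31+958)%997=967 [pair 1] h(763,763)=(763*31+763)%997=488 [pair 2] -> [206, 967, 488]
  Sibling for proof at L1: 740
L3: h(206,967)=(206*31+967)%997=374 [pair 0] h(488,488)=(488*31+488)%997=661 [pair 1] -> [374, 661]
  Sibling for proof at L2: 206
L4: h(374,661)=(374*31+661)%997=291 [pair 0] -> [291]
  Sibling for proof at L3: 661
Root: 291
Proof path (sibling hashes from leaf to root): [33, 740, 206, 661]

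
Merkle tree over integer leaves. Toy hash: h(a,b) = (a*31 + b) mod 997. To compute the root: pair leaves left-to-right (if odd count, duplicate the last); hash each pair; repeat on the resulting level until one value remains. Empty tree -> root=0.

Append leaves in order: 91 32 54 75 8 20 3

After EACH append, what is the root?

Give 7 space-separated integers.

After append 91 (leaves=[91]):
  L0: [91]
  root=91
After append 32 (leaves=[91, 32]):
  L0: [91, 32]
  L1: h(91,32)=(91*31+32)%997=859 -> [859]
  root=859
After append 54 (leaves=[91, 32, 54]):
  L0: [91, 32, 54]
  L1: h(91,32)=(91*31+32)%997=859 h(54,54)=(54*31+54)%997=731 -> [859, 731]
  L2: h(859,731)=(859*31+731)%997=441 -> [441]
  root=441
After append 75 (leaves=[91, 32, 54, 75]):
  L0: [91, 32, 54, 75]
  L1: h(91,32)=(91*31+32)%997=859 h(54,75)=(54*31+75)%997=752 -> [859, 752]
  L2: h(859,752)=(859*31+752)%997=462 -> [462]
  root=462
After append 8 (leaves=[91, 32, 54, 75, 8]):
  L0: [91, 32, 54, 75, 8]
  L1: h(91,32)=(91*31+32)%997=859 h(54,75)=(54*31+75)%997=752 h(8,8)=(8*31+8)%997=256 -> [859, 752, 256]
  L2: h(859,752)=(859*31+752)%997=462 h(256,256)=(256*31+256)%997=216 -> [462, 216]
  L3: h(462,216)=(462*31+216)%997=580 -> [580]
  root=580
After append 20 (leaves=[91, 32, 54, 75, 8, 20]):
  L0: [91, 32, 54, 75, 8, 20]
  L1: h(91,32)=(91*31+32)%997=859 h(54,75)=(54*31+75)%997=752 h(8,20)=(8*31+20)%997=268 -> [859, 752, 268]
  L2: h(859,752)=(859*31+752)%997=462 h(268,268)=(268*31+268)%997=600 -> [462, 600]
  L3: h(462,600)=(462*31+600)%997=964 -> [964]
  root=964
After append 3 (leaves=[91, 32, 54, 75, 8, 20, 3]):
  L0: [91, 32, 54, 75, 8, 20, 3]
  L1: h(91,32)=(91*31+32)%997=859 h(54,75)=(54*31+75)%997=752 h(8,20)=(8*31+20)%997=268 h(3,3)=(3*31+3)%997=96 -> [859, 752, 268, 96]
  L2: h(859,752)=(859*31+752)%997=462 h(268,96)=(268*31+96)%997=428 -> [462, 428]
  L3: h(462,428)=(462*31+428)%997=792 -> [792]
  root=792

Answer: 91 859 441 462 580 964 792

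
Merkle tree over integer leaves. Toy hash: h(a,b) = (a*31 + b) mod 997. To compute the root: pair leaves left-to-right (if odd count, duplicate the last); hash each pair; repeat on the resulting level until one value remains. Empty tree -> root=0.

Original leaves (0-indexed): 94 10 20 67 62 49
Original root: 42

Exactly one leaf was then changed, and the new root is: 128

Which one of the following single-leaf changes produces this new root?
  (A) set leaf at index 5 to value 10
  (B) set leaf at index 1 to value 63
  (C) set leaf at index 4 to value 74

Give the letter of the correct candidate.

Answer: B

Derivation:
Original leaves: [94, 10, 20, 67, 62, 49]
Target new root: 128
Try each candidate change and compute the resulting root:
Candidate A: set leaf[5] = 10 -> leaves = [94, 10, 20, 67, 62, 10]
  L0: [94, 10, 20, 67, 62, 10]
  L1: h(94,10)=(94*31+10)%997=930 h(20,67)=(20*31+67)%997=687 h(62,10)=(62*31+10)%997=935 -> [930, 687, 935]
  L2: h(930,687)=(930*31+687)%997=604 h(935,935)=(935*31+935)%997=10 -> [604, 10]
  L3: h(604,10)=(604*31+10)%997=788 -> [788]
  root = 788 != target 128
Candidate B: set leaf[1] = 63 -> leaves = [94, 63, 20, 67, 62, 49]
  L0: [94, 63, 20, 67, 62, 49]
  L1: h(94,63)=(94*31+63)%997=983 h(20,67)=(20*31+67)%997=687 h(62,49)=(62*31+49)%997=974 -> [983, 687, 974]
  L2: h(983,687)=(983*31+687)%997=253 h(974,974)=(974*31+974)%997=261 -> [253, 261]
  L3: h(253,261)=(253*31+261)%997=128 -> [128]
  root = 128 == target 128  ** MATCH **
Candidate C: set leaf[4] = 74 -> leaves = [94, 10, 20, 67, 74, 49]
  L0: [94, 10, 20, 67, 74, 49]
  L1: h(94,10)=(94*31+10)%997=930 h(20,67)=(20*31+67)%997=687 h(74,49)=(74*31+49)%997=349 -> [930, 687, 349]
  L2: h(930,687)=(930*31+687)%997=604 h(349,349)=(349*31+349)%997=201 -> [604, 201]
  L3: h(604,201)=(604*31+201)%997=979 -> [979]
  root = 979 != target 128
Candidate B produces the target root.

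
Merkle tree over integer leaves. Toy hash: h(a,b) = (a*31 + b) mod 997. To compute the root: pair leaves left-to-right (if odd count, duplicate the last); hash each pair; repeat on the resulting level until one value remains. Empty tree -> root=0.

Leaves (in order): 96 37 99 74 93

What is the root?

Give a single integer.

Answer: 449

Derivation:
L0: [96, 37, 99, 74, 93]
L1: h(96,37)=(96*31+37)%997=22 h(99,74)=(99*31+74)%997=152 h(93,93)=(93*31+93)%997=982 -> [22, 152, 982]
L2: h(22,152)=(22*31+152)%997=834 h(982,982)=(982*31+982)%997=517 -> [834, 517]
L3: h(834,517)=(834*31+517)%997=449 -> [449]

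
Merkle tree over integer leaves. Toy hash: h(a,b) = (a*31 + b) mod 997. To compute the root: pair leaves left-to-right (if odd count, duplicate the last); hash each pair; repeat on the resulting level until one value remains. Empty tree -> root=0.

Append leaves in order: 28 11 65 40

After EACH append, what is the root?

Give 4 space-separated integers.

Answer: 28 879 416 391

Derivation:
After append 28 (leaves=[28]):
  L0: [28]
  root=28
After append 11 (leaves=[28, 11]):
  L0: [28, 11]
  L1: h(28,11)=(28*31+11)%997=879 -> [879]
  root=879
After append 65 (leaves=[28, 11, 65]):
  L0: [28, 11, 65]
  L1: h(28,11)=(28*31+11)%997=879 h(65,65)=(65*31+65)%997=86 -> [879, 86]
  L2: h(879,86)=(879*31+86)%997=416 -> [416]
  root=416
After append 40 (leaves=[28, 11, 65, 40]):
  L0: [28, 11, 65, 40]
  L1: h(28,11)=(28*31+11)%997=879 h(65,40)=(65*31+40)%997=61 -> [879, 61]
  L2: h(879,61)=(879*31+61)%997=391 -> [391]
  root=391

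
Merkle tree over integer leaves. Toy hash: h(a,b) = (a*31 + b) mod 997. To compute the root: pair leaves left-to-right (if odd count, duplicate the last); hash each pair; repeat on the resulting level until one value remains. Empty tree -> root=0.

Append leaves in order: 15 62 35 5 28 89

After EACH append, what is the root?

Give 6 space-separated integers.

Answer: 15 527 508 478 619 577

Derivation:
After append 15 (leaves=[15]):
  L0: [15]
  root=15
After append 62 (leaves=[15, 62]):
  L0: [15, 62]
  L1: h(15,62)=(15*31+62)%997=527 -> [527]
  root=527
After append 35 (leaves=[15, 62, 35]):
  L0: [15, 62, 35]
  L1: h(15,62)=(15*31+62)%997=527 h(35,35)=(35*31+35)%997=123 -> [527, 123]
  L2: h(527,123)=(527*31+123)%997=508 -> [508]
  root=508
After append 5 (leaves=[15, 62, 35, 5]):
  L0: [15, 62, 35, 5]
  L1: h(15,62)=(15*31+62)%997=527 h(35,5)=(35*31+5)%997=93 -> [527, 93]
  L2: h(527,93)=(527*31+93)%997=478 -> [478]
  root=478
After append 28 (leaves=[15, 62, 35, 5, 28]):
  L0: [15, 62, 35, 5, 28]
  L1: h(15,62)=(15*31+62)%997=527 h(35,5)=(35*31+5)%997=93 h(28,28)=(28*31+28)%997=896 -> [527, 93, 896]
  L2: h(527,93)=(527*31+93)%997=478 h(896,896)=(896*31+896)%997=756 -> [478, 756]
  L3: h(478,756)=(478*31+756)%997=619 -> [619]
  root=619
After append 89 (leaves=[15, 62, 35, 5, 28, 89]):
  L0: [15, 62, 35, 5, 28, 89]
  L1: h(15,62)=(15*31+62)%997=527 h(35,5)=(35*31+5)%997=93 h(28,89)=(28*31+89)%997=957 -> [527, 93, 957]
  L2: h(527,93)=(527*31+93)%997=478 h(957,957)=(957*31+957)%997=714 -> [478, 714]
  L3: h(478,714)=(478*31+714)%997=577 -> [577]
  root=577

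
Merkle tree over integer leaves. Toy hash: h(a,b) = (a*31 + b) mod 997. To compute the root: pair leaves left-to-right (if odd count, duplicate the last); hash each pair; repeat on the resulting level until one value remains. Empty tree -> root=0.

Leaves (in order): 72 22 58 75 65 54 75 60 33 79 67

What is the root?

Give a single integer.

Answer: 73

Derivation:
L0: [72, 22, 58, 75, 65, 54, 75, 60, 33, 79, 67]
L1: h(72,22)=(72*31+22)%997=260 h(58,75)=(58*31+75)%997=876 h(65,54)=(65*31+54)%997=75 h(75,60)=(75*31+60)%997=391 h(33,79)=(33*31+79)%997=105 h(67,67)=(67*31+67)%997=150 -> [260, 876, 75, 391, 105, 150]
L2: h(260,876)=(260*31+876)%997=960 h(75,391)=(75*31+391)%997=722 h(105,150)=(105*31+150)%997=414 -> [960, 722, 414]
L3: h(960,722)=(960*31+722)%997=572 h(414,414)=(414*31+414)%997=287 -> [572, 287]
L4: h(572,287)=(572*31+287)%997=73 -> [73]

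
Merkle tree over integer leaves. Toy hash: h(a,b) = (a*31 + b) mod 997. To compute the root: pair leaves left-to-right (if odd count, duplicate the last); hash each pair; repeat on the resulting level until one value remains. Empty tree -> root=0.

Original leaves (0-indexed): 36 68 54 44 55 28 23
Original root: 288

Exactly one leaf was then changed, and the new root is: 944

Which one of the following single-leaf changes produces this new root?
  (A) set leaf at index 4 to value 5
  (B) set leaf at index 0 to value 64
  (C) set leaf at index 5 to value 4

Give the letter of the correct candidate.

Original leaves: [36, 68, 54, 44, 55, 28, 23]
Target new root: 944
Try each candidate change and compute the resulting root:
Candidate A: set leaf[4] = 5 -> leaves = [36, 68, 54, 44, 5, 28, 23]
  L0: [36, 68, 54, 44, 5, 28, 23]
  L1: h(36,68)=(36*31+68)%997=187 h(54,44)=(54*31+44)%997=721 h(5,28)=(5*31+28)%997=183 h(23,23)=(23*31+23)%997=736 -> [187, 721, 183, 736]
  L2: h(187,721)=(187*31+721)%997=536 h(183,736)=(183*31+736)%997=427 -> [536, 427]
  L3: h(536,427)=(536*31+427)%997=94 -> [94]
  root = 94 != target 944
Candidate B: set leaf[0] = 64 -> leaves = [64, 68, 54, 44, 55, 28, 23]
  L0: [64, 68, 54, 44, 55, 28, 23]
  L1: h(64,68)=(64*31+68)%997=58 h(54,44)=(54*31+44)%997=721 h(55,28)=(55*31+28)%997=736 h(23,23)=(23*31+23)%997=736 -> [58, 721, 736, 736]
  L2: h(58,721)=(58*31+721)%997=525 h(736,736)=(736*31+736)%997=621 -> [525, 621]
  L3: h(525,621)=(525*31+621)%997=944 -> [944]
  root = 944 == target 944  ** MATCH **
Candidate C: set leaf[5] = 4 -> leaves = [36, 68, 54, 44, 55, 4, 23]
  L0: [36, 68, 54, 44, 55, 4, 23]
  L1: h(36,68)=(36*31+68)%997=187 h(54,44)=(54*31+44)%997=721 h(55,4)=(55*31+4)%997=712 h(23,23)=(23*31+23)%997=736 -> [187, 721, 712, 736]
  L2: h(187,721)=(187*31+721)%997=536 h(712,736)=(712*31+736)%997=874 -> [536, 874]
  L3: h(536,874)=(536*31+874)%997=541 -> [541]
  root = 541 != target 944
Candidate B produces the target root.

Answer: B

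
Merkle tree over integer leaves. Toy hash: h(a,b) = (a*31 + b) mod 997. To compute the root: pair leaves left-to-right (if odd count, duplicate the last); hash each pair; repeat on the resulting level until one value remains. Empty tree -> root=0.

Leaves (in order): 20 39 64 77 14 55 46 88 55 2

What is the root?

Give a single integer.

Answer: 568

Derivation:
L0: [20, 39, 64, 77, 14, 55, 46, 88, 55, 2]
L1: h(20,39)=(20*31+39)%997=659 h(64,77)=(64*31+77)%997=67 h(14,55)=(14*31+55)%997=489 h(46,88)=(46*31+88)%997=517 h(55,2)=(55*31+2)%997=710 -> [659, 67, 489, 517, 710]
L2: h(659,67)=(659*31+67)%997=556 h(489,517)=(489*31+517)%997=721 h(710,710)=(710*31+710)%997=786 -> [556, 721, 786]
L3: h(556,721)=(556*31+721)%997=11 h(786,786)=(786*31+786)%997=227 -> [11, 227]
L4: h(11,227)=(11*31+227)%997=568 -> [568]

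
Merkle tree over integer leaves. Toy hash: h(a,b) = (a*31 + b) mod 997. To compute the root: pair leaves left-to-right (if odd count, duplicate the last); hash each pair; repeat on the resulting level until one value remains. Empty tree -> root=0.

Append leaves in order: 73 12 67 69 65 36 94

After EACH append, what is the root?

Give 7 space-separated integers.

After append 73 (leaves=[73]):
  L0: [73]
  root=73
After append 12 (leaves=[73, 12]):
  L0: [73, 12]
  L1: h(73,12)=(73*31+12)%997=281 -> [281]
  root=281
After append 67 (leaves=[73, 12, 67]):
  L0: [73, 12, 67]
  L1: h(73,12)=(73*31+12)%997=281 h(67,67)=(67*31+67)%997=150 -> [281, 150]
  L2: h(281,150)=(281*31+150)%997=885 -> [885]
  root=885
After append 69 (leaves=[73, 12, 67, 69]):
  L0: [73, 12, 67, 69]
  L1: h(73,12)=(73*31+12)%997=281 h(67,69)=(67*31+69)%997=152 -> [281, 152]
  L2: h(281,152)=(281*31+152)%997=887 -> [887]
  root=887
After append 65 (leaves=[73, 12, 67, 69, 65]):
  L0: [73, 12, 67, 69, 65]
  L1: h(73,12)=(73*31+12)%997=281 h(67,69)=(67*31+69)%997=152 h(65,65)=(65*31+65)%997=86 -> [281, 152, 86]
  L2: h(281,152)=(281*31+152)%997=887 h(86,86)=(86*31+86)%997=758 -> [887, 758]
  L3: h(887,758)=(887*31+758)%997=339 -> [339]
  root=339
After append 36 (leaves=[73, 12, 67, 69, 65, 36]):
  L0: [73, 12, 67, 69, 65, 36]
  L1: h(73,12)=(73*31+12)%997=281 h(67,69)=(67*31+69)%997=152 h(65,36)=(65*31+36)%997=57 -> [281, 152, 57]
  L2: h(281,152)=(281*31+152)%997=887 h(57,57)=(57*31+57)%997=827 -> [887, 827]
  L3: h(887,827)=(887*31+827)%997=408 -> [408]
  root=408
After append 94 (leaves=[73, 12, 67, 69, 65, 36, 94]):
  L0: [73, 12, 67, 69, 65, 36, 94]
  L1: h(73,12)=(73*31+12)%997=281 h(67,69)=(67*31+69)%997=152 h(65,36)=(65*31+36)%997=57 h(94,94)=(94*31+94)%997=17 -> [281, 152, 57, 17]
  L2: h(281,152)=(281*31+152)%997=887 h(57,17)=(57*31+17)%997=787 -> [887, 787]
  L3: h(887,787)=(887*31+787)%997=368 -> [368]
  root=368

Answer: 73 281 885 887 339 408 368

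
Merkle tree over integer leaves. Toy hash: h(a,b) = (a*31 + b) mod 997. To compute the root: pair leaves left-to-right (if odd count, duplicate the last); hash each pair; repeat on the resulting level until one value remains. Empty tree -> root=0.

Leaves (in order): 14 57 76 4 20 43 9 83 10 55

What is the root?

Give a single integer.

Answer: 379

Derivation:
L0: [14, 57, 76, 4, 20, 43, 9, 83, 10, 55]
L1: h(14,57)=(14*31+57)%997=491 h(76,4)=(76*31+4)%997=366 h(20,43)=(20*31+43)%997=663 h(9,83)=(9*31+83)%997=362 h(10,55)=(10*31+55)%997=365 -> [491, 366, 663, 362, 365]
L2: h(491,366)=(491*31+366)%997=632 h(663,362)=(663*31+362)%997=975 h(365,365)=(365*31+365)%997=713 -> [632, 975, 713]
L3: h(632,975)=(632*31+975)%997=627 h(713,713)=(713*31+713)%997=882 -> [627, 882]
L4: h(627,882)=(627*31+882)%997=379 -> [379]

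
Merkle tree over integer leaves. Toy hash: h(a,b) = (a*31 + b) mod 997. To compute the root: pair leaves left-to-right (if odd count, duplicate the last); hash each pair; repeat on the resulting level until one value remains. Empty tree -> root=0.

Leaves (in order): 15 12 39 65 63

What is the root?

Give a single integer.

Answer: 95

Derivation:
L0: [15, 12, 39, 65, 63]
L1: h(15,12)=(15*31+12)%997=477 h(39,65)=(39*31+65)%997=277 h(63,63)=(63*31+63)%997=22 -> [477, 277, 22]
L2: h(477,277)=(477*31+277)%997=109 h(22,22)=(22*31+22)%997=704 -> [109, 704]
L3: h(109,704)=(109*31+704)%997=95 -> [95]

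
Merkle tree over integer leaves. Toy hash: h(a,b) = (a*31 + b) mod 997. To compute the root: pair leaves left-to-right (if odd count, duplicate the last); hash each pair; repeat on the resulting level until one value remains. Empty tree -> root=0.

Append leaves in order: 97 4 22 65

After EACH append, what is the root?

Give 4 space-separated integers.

After append 97 (leaves=[97]):
  L0: [97]
  root=97
After append 4 (leaves=[97, 4]):
  L0: [97, 4]
  L1: h(97,4)=(97*31+4)%997=20 -> [20]
  root=20
After append 22 (leaves=[97, 4, 22]):
  L0: [97, 4, 22]
  L1: h(97,4)=(97*31+4)%997=20 h(22,22)=(22*31+22)%997=704 -> [20, 704]
  L2: h(20,704)=(20*31+704)%997=327 -> [327]
  root=327
After append 65 (leaves=[97, 4, 22, 65]):
  L0: [97, 4, 22, 65]
  L1: h(97,4)=(97*31+4)%997=20 h(22,65)=(22*31+65)%997=747 -> [20, 747]
  L2: h(20,747)=(20*31+747)%997=370 -> [370]
  root=370

Answer: 97 20 327 370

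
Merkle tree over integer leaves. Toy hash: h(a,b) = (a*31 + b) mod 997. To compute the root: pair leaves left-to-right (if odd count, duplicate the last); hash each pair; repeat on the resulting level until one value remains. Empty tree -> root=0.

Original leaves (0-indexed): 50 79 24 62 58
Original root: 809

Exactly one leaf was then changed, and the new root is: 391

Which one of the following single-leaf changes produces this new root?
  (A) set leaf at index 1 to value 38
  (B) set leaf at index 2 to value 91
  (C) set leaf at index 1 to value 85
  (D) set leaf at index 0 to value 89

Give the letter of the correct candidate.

Original leaves: [50, 79, 24, 62, 58]
Target new root: 391
Try each candidate change and compute the resulting root:
Candidate A: set leaf[1] = 38 -> leaves = [50, 38, 24, 62, 58]
  L0: [50, 38, 24, 62, 58]
  L1: h(50,38)=(50*31+38)%997=591 h(24,62)=(24*31+62)%997=806 h(58,58)=(58*31+58)%997=859 -> [591, 806, 859]
  L2: h(591,806)=(591*31+806)%997=184 h(859,859)=(859*31+859)%997=569 -> [184, 569]
  L3: h(184,569)=(184*31+569)%997=291 -> [291]
  root = 291 != target 391
Candidate B: set leaf[2] = 91 -> leaves = [50, 79, 91, 62, 58]
  L0: [50, 79, 91, 62, 58]
  L1: h(50,79)=(50*31+79)%997=632 h(91,62)=(91*31+62)%997=889 h(58,58)=(58*31+58)%997=859 -> [632, 889, 859]
  L2: h(632,889)=(632*31+889)%997=541 h(859,859)=(859*31+859)%997=569 -> [541, 569]
  L3: h(541,569)=(541*31+569)%997=391 -> [391]
  root = 391 == target 391  ** MATCH **
Candidate C: set leaf[1] = 85 -> leaves = [50, 85, 24, 62, 58]
  L0: [50, 85, 24, 62, 58]
  L1: h(50,85)=(50*31+85)%997=638 h(24,62)=(24*31+62)%997=806 h(58,58)=(58*31+58)%997=859 -> [638, 806, 859]
  L2: h(638,806)=(638*31+806)%997=644 h(859,859)=(859*31+859)%997=569 -> [644, 569]
  L3: h(644,569)=(644*31+569)%997=593 -> [593]
  root = 593 != target 391
Candidate D: set leaf[0] = 89 -> leaves = [89, 79, 24, 62, 58]
  L0: [89, 79, 24, 62, 58]
  L1: h(89,79)=(89*31+79)%997=844 h(24,62)=(24*31+62)%997=806 h(58,58)=(58*31+58)%997=859 -> [844, 806, 859]
  L2: h(844,806)=(844*31+806)%997=51 h(859,859)=(859*31+859)%997=569 -> [51, 569]
  L3: h(51,569)=(51*31+569)%997=156 -> [156]
  root = 156 != target 391
Candidate B produces the target root.

Answer: B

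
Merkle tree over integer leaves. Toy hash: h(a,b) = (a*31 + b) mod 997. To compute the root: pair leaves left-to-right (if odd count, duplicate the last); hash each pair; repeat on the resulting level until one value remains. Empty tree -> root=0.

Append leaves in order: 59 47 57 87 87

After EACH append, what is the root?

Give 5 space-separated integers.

Answer: 59 879 160 190 263

Derivation:
After append 59 (leaves=[59]):
  L0: [59]
  root=59
After append 47 (leaves=[59, 47]):
  L0: [59, 47]
  L1: h(59,47)=(59*31+47)%997=879 -> [879]
  root=879
After append 57 (leaves=[59, 47, 57]):
  L0: [59, 47, 57]
  L1: h(59,47)=(59*31+47)%997=879 h(57,57)=(57*31+57)%997=827 -> [879, 827]
  L2: h(879,827)=(879*31+827)%997=160 -> [160]
  root=160
After append 87 (leaves=[59, 47, 57, 87]):
  L0: [59, 47, 57, 87]
  L1: h(59,47)=(59*31+47)%997=879 h(57,87)=(57*31+87)%997=857 -> [879, 857]
  L2: h(879,857)=(879*31+857)%997=190 -> [190]
  root=190
After append 87 (leaves=[59, 47, 57, 87, 87]):
  L0: [59, 47, 57, 87, 87]
  L1: h(59,47)=(59*31+47)%997=879 h(57,87)=(57*31+87)%997=857 h(87,87)=(87*31+87)%997=790 -> [879, 857, 790]
  L2: h(879,857)=(879*31+857)%997=190 h(790,790)=(790*31+790)%997=355 -> [190, 355]
  L3: h(190,355)=(190*31+355)%997=263 -> [263]
  root=263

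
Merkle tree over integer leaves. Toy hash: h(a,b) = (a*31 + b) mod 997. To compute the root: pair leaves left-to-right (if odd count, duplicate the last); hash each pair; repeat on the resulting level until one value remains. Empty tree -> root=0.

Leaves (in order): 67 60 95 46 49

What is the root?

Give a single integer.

L0: [67, 60, 95, 46, 49]
L1: h(67,60)=(67*31+60)%997=143 h(95,46)=(95*31+46)%997=0 h(49,49)=(49*31+49)%997=571 -> [143, 0, 571]
L2: h(143,0)=(143*31+0)%997=445 h(571,571)=(571*31+571)%997=326 -> [445, 326]
L3: h(445,326)=(445*31+326)%997=163 -> [163]

Answer: 163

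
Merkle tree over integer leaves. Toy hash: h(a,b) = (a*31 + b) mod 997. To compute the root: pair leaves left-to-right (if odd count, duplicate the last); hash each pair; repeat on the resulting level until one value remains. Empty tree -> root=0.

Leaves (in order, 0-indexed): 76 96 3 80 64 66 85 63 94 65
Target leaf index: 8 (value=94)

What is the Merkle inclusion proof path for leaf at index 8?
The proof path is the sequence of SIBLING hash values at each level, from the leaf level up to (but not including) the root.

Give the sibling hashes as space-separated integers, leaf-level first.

L0 (leaves): [76, 96, 3, 80, 64, 66, 85, 63, 94, 65], target index=8
L1: h(76,96)=(76*31+96)%997=458 [pair 0] h(3,80)=(3*31+80)%997=173 [pair 1] h(64,66)=(64*31+66)%997=56 [pair 2] h(85,63)=(85*31+63)%997=704 [pair 3] h(94,65)=(94*31+65)%997=985 [pair 4] -> [458, 173, 56, 704, 985]
  Sibling for proof at L0: 65
L2: h(458,173)=(458*31+173)%997=413 [pair 0] h(56,704)=(56*31+704)%997=446 [pair 1] h(985,985)=(985*31+985)%997=613 [pair 2] -> [413, 446, 613]
  Sibling for proof at L1: 985
L3: h(413,446)=(413*31+446)%997=288 [pair 0] h(613,613)=(613*31+613)%997=673 [pair 1] -> [288, 673]
  Sibling for proof at L2: 613
L4: h(288,673)=(288*31+673)%997=628 [pair 0] -> [628]
  Sibling for proof at L3: 288
Root: 628
Proof path (sibling hashes from leaf to root): [65, 985, 613, 288]

Answer: 65 985 613 288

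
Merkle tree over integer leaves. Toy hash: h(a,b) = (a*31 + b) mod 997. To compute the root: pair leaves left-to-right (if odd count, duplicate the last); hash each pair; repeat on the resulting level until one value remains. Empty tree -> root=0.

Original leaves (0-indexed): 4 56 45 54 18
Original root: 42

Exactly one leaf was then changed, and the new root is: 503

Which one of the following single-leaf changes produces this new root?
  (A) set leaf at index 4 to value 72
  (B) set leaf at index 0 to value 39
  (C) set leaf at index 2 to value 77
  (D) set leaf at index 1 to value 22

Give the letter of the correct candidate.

Answer: A

Derivation:
Original leaves: [4, 56, 45, 54, 18]
Target new root: 503
Try each candidate change and compute the resulting root:
Candidate A: set leaf[4] = 72 -> leaves = [4, 56, 45, 54, 72]
  L0: [4, 56, 45, 54, 72]
  L1: h(4,56)=(4*31+56)%997=180 h(45,54)=(45*31+54)%997=452 h(72,72)=(72*31+72)%997=310 -> [180, 452, 310]
  L2: h(180,452)=(180*31+452)%997=50 h(310,310)=(310*31+310)%997=947 -> [50, 947]
  L3: h(50,947)=(50*31+947)%997=503 -> [503]
  root = 503 == target 503  ** MATCH **
Candidate B: set leaf[0] = 39 -> leaves = [39, 56, 45, 54, 18]
  L0: [39, 56, 45, 54, 18]
  L1: h(39,56)=(39*31+56)%997=268 h(45,54)=(45*31+54)%997=452 h(18,18)=(18*31+18)%997=576 -> [268, 452, 576]
  L2: h(268,452)=(268*31+452)%997=784 h(576,576)=(576*31+576)%997=486 -> [784, 486]
  L3: h(784,486)=(784*31+486)%997=862 -> [862]
  root = 862 != target 503
Candidate C: set leaf[2] = 77 -> leaves = [4, 56, 77, 54, 18]
  L0: [4, 56, 77, 54, 18]
  L1: h(4,56)=(4*31+56)%997=180 h(77,54)=(77*31+54)%997=447 h(18,18)=(18*31+18)%997=576 -> [180, 447, 576]
  L2: h(180,447)=(180*31+447)%997=45 h(576,576)=(576*31+576)%997=486 -> [45, 486]
  L3: h(45,486)=(45*31+486)%997=884 -> [884]
  root = 884 != target 503
Candidate D: set leaf[1] = 22 -> leaves = [4, 22, 45, 54, 18]
  L0: [4, 22, 45, 54, 18]
  L1: h(4,22)=(4*31+22)%997=146 h(45,54)=(45*31+54)%997=452 h(18,18)=(18*31+18)%997=576 -> [146, 452, 576]
  L2: h(146,452)=(146*31+452)%997=990 h(576,576)=(576*31+576)%997=486 -> [990, 486]
  L3: h(990,486)=(990*31+486)%997=269 -> [269]
  root = 269 != target 503
Candidate A produces the target root.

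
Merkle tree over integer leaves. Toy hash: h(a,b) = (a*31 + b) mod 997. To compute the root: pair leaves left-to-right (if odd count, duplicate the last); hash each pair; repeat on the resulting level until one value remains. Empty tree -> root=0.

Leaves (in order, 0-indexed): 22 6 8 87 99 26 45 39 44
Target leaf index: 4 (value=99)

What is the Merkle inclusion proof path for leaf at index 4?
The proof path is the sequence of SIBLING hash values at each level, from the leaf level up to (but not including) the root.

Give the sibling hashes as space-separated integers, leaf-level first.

Answer: 26 437 726 130

Derivation:
L0 (leaves): [22, 6, 8, 87, 99, 26, 45, 39, 44], target index=4
L1: h(22,6)=(22*31+6)%997=688 [pair 0] h(8,87)=(8*31+87)%997=335 [pair 1] h(99,26)=(99*31+26)%997=104 [pair 2] h(45,39)=(45*31+39)%997=437 [pair 3] h(44,44)=(44*31+44)%997=411 [pair 4] -> [688, 335, 104, 437, 411]
  Sibling for proof at L0: 26
L2: h(688,335)=(688*31+335)%997=726 [pair 0] h(104,437)=(104*31+437)%997=670 [pair 1] h(411,411)=(411*31+411)%997=191 [pair 2] -> [726, 670, 191]
  Sibling for proof at L1: 437
L3: h(726,670)=(726*31+670)%997=245 [pair 0] h(191,191)=(191*31+191)%997=130 [pair 1] -> [245, 130]
  Sibling for proof at L2: 726
L4: h(245,130)=(245*31+130)%997=746 [pair 0] -> [746]
  Sibling for proof at L3: 130
Root: 746
Proof path (sibling hashes from leaf to root): [26, 437, 726, 130]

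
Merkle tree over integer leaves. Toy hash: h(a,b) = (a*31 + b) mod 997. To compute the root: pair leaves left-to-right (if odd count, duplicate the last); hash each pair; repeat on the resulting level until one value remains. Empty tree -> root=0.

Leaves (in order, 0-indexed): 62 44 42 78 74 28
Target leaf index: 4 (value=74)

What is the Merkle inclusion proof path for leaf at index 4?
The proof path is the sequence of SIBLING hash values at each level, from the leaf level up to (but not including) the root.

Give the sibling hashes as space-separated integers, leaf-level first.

L0 (leaves): [62, 44, 42, 78, 74, 28], target index=4
L1: h(62,44)=(62*31+44)%997=969 [pair 0] h(42,78)=(42*31+78)%997=383 [pair 1] h(74,28)=(74*31+28)%997=328 [pair 2] -> [969, 383, 328]
  Sibling for proof at L0: 28
L2: h(969,383)=(969*31+383)%997=512 [pair 0] h(328,328)=(328*31+328)%997=526 [pair 1] -> [512, 526]
  Sibling for proof at L1: 328
L3: h(512,526)=(512*31+526)%997=446 [pair 0] -> [446]
  Sibling for proof at L2: 512
Root: 446
Proof path (sibling hashes from leaf to root): [28, 328, 512]

Answer: 28 328 512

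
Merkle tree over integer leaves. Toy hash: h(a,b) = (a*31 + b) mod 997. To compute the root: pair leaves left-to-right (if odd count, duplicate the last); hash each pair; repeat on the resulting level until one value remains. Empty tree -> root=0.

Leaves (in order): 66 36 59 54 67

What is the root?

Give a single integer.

Answer: 185

Derivation:
L0: [66, 36, 59, 54, 67]
L1: h(66,36)=(66*31+36)%997=88 h(59,54)=(59*31+54)%997=886 h(67,67)=(67*31+67)%997=150 -> [88, 886, 150]
L2: h(88,886)=(88*31+886)%997=623 h(150,150)=(150*31+150)%997=812 -> [623, 812]
L3: h(623,812)=(623*31+812)%997=185 -> [185]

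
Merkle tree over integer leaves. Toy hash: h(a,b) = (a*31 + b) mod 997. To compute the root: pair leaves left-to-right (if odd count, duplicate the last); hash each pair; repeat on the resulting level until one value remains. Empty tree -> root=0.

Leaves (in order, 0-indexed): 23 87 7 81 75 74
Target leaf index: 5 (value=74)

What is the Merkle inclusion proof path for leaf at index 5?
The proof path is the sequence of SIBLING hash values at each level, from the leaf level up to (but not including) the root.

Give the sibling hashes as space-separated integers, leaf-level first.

Answer: 75 405 173

Derivation:
L0 (leaves): [23, 87, 7, 81, 75, 74], target index=5
L1: h(23,87)=(23*31+87)%997=800 [pair 0] h(7,81)=(7*31+81)%997=298 [pair 1] h(75,74)=(75*31+74)%997=405 [pair 2] -> [800, 298, 405]
  Sibling for proof at L0: 75
L2: h(800,298)=(800*31+298)%997=173 [pair 0] h(405,405)=(405*31+405)%997=996 [pair 1] -> [173, 996]
  Sibling for proof at L1: 405
L3: h(173,996)=(173*31+996)%997=377 [pair 0] -> [377]
  Sibling for proof at L2: 173
Root: 377
Proof path (sibling hashes from leaf to root): [75, 405, 173]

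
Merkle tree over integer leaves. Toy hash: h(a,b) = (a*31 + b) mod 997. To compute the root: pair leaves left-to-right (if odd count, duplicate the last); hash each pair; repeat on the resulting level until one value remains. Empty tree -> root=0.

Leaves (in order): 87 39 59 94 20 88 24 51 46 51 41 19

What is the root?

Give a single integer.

Answer: 151

Derivation:
L0: [87, 39, 59, 94, 20, 88, 24, 51, 46, 51, 41, 19]
L1: h(87,39)=(87*31+39)%997=742 h(59,94)=(59*31+94)%997=926 h(20,88)=(20*31+88)%997=708 h(24,51)=(24*31+51)%997=795 h(46,51)=(46*31+51)%997=480 h(41,19)=(41*31+19)%997=293 -> [742, 926, 708, 795, 480, 293]
L2: h(742,926)=(742*31+926)%997=0 h(708,795)=(708*31+795)%997=809 h(480,293)=(480*31+293)%997=218 -> [0, 809, 218]
L3: h(0,809)=(0*31+809)%997=809 h(218,218)=(218*31+218)%997=994 -> [809, 994]
L4: h(809,994)=(809*31+994)%997=151 -> [151]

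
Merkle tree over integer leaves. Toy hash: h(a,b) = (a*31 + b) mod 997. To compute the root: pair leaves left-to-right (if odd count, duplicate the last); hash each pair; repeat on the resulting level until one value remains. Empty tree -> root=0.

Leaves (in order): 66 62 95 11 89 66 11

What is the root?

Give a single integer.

Answer: 984

Derivation:
L0: [66, 62, 95, 11, 89, 66, 11]
L1: h(66,62)=(66*31+62)%997=114 h(95,11)=(95*31+11)%997=962 h(89,66)=(89*31+66)%997=831 h(11,11)=(11*31+11)%997=352 -> [114, 962, 831, 352]
L2: h(114,962)=(114*31+962)%997=508 h(831,352)=(831*31+352)%997=191 -> [508, 191]
L3: h(508,191)=(508*31+191)%997=984 -> [984]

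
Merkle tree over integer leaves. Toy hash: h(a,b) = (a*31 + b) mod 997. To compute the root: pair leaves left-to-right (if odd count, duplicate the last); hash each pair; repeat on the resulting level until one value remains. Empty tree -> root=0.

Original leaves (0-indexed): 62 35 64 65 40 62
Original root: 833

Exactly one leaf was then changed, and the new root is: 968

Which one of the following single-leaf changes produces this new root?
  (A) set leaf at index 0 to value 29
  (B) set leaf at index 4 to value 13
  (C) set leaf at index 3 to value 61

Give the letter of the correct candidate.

Answer: B

Derivation:
Original leaves: [62, 35, 64, 65, 40, 62]
Target new root: 968
Try each candidate change and compute the resulting root:
Candidate A: set leaf[0] = 29 -> leaves = [29, 35, 64, 65, 40, 62]
  L0: [29, 35, 64, 65, 40, 62]
  L1: h(29,35)=(29*31+35)%997=934 h(64,65)=(64*31+65)%997=55 h(40,62)=(40*31+62)%997=305 -> [934, 55, 305]
  L2: h(934,55)=(934*31+55)%997=96 h(305,305)=(305*31+305)%997=787 -> [96, 787]
  L3: h(96,787)=(96*31+787)%997=772 -> [772]
  root = 772 != target 968
Candidate B: set leaf[4] = 13 -> leaves = [62, 35, 64, 65, 13, 62]
  L0: [62, 35, 64, 65, 13, 62]
  L1: h(62,35)=(62*31+35)%997=960 h(64,65)=(64*31+65)%997=55 h(13,62)=(13*31+62)%997=465 -> [960, 55, 465]
  L2: h(960,55)=(960*31+55)%997=902 h(465,465)=(465*31+465)%997=922 -> [902, 922]
  L3: h(902,922)=(902*31+922)%997=968 -> [968]
  root = 968 == target 968  ** MATCH **
Candidate C: set leaf[3] = 61 -> leaves = [62, 35, 64, 61, 40, 62]
  L0: [62, 35, 64, 61, 40, 62]
  L1: h(62,35)=(62*31+35)%997=960 h(64,61)=(64*31+61)%997=51 h(40,62)=(40*31+62)%997=305 -> [960, 51, 305]
  L2: h(960,51)=(960*31+51)%997=898 h(305,305)=(305*31+305)%997=787 -> [898, 787]
  L3: h(898,787)=(898*31+787)%997=709 -> [709]
  root = 709 != target 968
Candidate B produces the target root.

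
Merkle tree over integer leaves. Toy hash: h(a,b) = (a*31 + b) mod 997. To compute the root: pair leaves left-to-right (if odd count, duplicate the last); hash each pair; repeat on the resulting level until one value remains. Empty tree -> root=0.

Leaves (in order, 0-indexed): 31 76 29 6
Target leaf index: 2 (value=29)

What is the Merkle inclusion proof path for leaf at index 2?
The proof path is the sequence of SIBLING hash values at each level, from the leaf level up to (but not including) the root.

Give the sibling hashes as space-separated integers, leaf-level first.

Answer: 6 40

Derivation:
L0 (leaves): [31, 76, 29, 6], target index=2
L1: h(31,76)=(31*31+76)%997=40 [pair 0] h(29,6)=(29*31+6)%997=905 [pair 1] -> [40, 905]
  Sibling for proof at L0: 6
L2: h(40,905)=(40*31+905)%997=151 [pair 0] -> [151]
  Sibling for proof at L1: 40
Root: 151
Proof path (sibling hashes from leaf to root): [6, 40]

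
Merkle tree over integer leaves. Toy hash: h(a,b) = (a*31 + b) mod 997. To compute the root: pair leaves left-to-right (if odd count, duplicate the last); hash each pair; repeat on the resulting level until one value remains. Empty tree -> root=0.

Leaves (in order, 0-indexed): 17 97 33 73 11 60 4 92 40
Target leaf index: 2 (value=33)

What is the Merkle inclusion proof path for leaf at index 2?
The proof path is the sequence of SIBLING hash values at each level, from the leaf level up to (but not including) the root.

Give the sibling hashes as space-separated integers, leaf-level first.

Answer: 73 624 683 662

Derivation:
L0 (leaves): [17, 97, 33, 73, 11, 60, 4, 92, 40], target index=2
L1: h(17,97)=(17*31+97)%997=624 [pair 0] h(33,73)=(33*31+73)%997=99 [pair 1] h(11,60)=(11*31+60)%997=401 [pair 2] h(4,92)=(4*31+92)%997=216 [pair 3] h(40,40)=(40*31+40)%997=283 [pair 4] -> [624, 99, 401, 216, 283]
  Sibling for proof at L0: 73
L2: h(624,99)=(624*31+99)%997=500 [pair 0] h(401,216)=(401*31+216)%997=683 [pair 1] h(283,283)=(283*31+283)%997=83 [pair 2] -> [500, 683, 83]
  Sibling for proof at L1: 624
L3: h(500,683)=(500*31+683)%997=231 [pair 0] h(83,83)=(83*31+83)%997=662 [pair 1] -> [231, 662]
  Sibling for proof at L2: 683
L4: h(231,662)=(231*31+662)%997=844 [pair 0] -> [844]
  Sibling for proof at L3: 662
Root: 844
Proof path (sibling hashes from leaf to root): [73, 624, 683, 662]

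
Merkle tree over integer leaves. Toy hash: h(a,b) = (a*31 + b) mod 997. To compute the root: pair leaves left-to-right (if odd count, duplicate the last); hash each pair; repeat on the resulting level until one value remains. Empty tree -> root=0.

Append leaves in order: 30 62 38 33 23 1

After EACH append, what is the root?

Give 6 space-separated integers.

After append 30 (leaves=[30]):
  L0: [30]
  root=30
After append 62 (leaves=[30, 62]):
  L0: [30, 62]
  L1: h(30,62)=(30*31+62)%997=992 -> [992]
  root=992
After append 38 (leaves=[30, 62, 38]):
  L0: [30, 62, 38]
  L1: h(30,62)=(30*31+62)%997=992 h(38,38)=(38*31+38)%997=219 -> [992, 219]
  L2: h(992,219)=(992*31+219)%997=64 -> [64]
  root=64
After append 33 (leaves=[30, 62, 38, 33]):
  L0: [30, 62, 38, 33]
  L1: h(30,62)=(30*31+62)%997=992 h(38,33)=(38*31+33)%997=214 -> [992, 214]
  L2: h(992,214)=(992*31+214)%997=59 -> [59]
  root=59
After append 23 (leaves=[30, 62, 38, 33, 23]):
  L0: [30, 62, 38, 33, 23]
  L1: h(30,62)=(30*31+62)%997=992 h(38,33)=(38*31+33)%997=214 h(23,23)=(23*31+23)%997=736 -> [992, 214, 736]
  L2: h(992,214)=(992*31+214)%997=59 h(736,736)=(736*31+736)%997=621 -> [59, 621]
  L3: h(59,621)=(59*31+621)%997=456 -> [456]
  root=456
After append 1 (leaves=[30, 62, 38, 33, 23, 1]):
  L0: [30, 62, 38, 33, 23, 1]
  L1: h(30,62)=(30*31+62)%997=992 h(38,33)=(38*31+33)%997=214 h(23,1)=(23*31+1)%997=714 -> [992, 214, 714]
  L2: h(992,214)=(992*31+214)%997=59 h(714,714)=(714*31+714)%997=914 -> [59, 914]
  L3: h(59,914)=(59*31+914)%997=749 -> [749]
  root=749

Answer: 30 992 64 59 456 749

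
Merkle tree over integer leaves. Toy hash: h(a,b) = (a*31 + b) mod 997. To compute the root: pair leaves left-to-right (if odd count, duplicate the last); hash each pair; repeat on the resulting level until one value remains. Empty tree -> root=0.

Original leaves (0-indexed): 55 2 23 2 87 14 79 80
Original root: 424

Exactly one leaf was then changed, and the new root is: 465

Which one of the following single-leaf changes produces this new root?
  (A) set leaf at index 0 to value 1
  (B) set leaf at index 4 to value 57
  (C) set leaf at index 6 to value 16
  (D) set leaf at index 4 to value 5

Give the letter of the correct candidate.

Original leaves: [55, 2, 23, 2, 87, 14, 79, 80]
Target new root: 465
Try each candidate change and compute the resulting root:
Candidate A: set leaf[0] = 1 -> leaves = [1, 2, 23, 2, 87, 14, 79, 80]
  L0: [1, 2, 23, 2, 87, 14, 79, 80]
  L1: h(1,2)=(1*31+2)%997=33 h(23,2)=(23*31+2)%997=715 h(87,14)=(87*31+14)%997=717 h(79,80)=(79*31+80)%997=535 -> [33, 715, 717, 535]
  L2: h(33,715)=(33*31+715)%997=741 h(717,535)=(717*31+535)%997=828 -> [741, 828]
  L3: h(741,828)=(741*31+828)%997=868 -> [868]
  root = 868 != target 465
Candidate B: set leaf[4] = 57 -> leaves = [55, 2, 23, 2, 57, 14, 79, 80]
  L0: [55, 2, 23, 2, 57, 14, 79, 80]
  L1: h(55,2)=(55*31+2)%997=710 h(23,2)=(23*31+2)%997=715 h(57,14)=(57*31+14)%997=784 h(79,80)=(79*31+80)%997=535 -> [710, 715, 784, 535]
  L2: h(710,715)=(710*31+715)%997=791 h(784,535)=(784*31+535)%997=911 -> [791, 911]
  L3: h(791,911)=(791*31+911)%997=507 -> [507]
  root = 507 != target 465
Candidate C: set leaf[6] = 16 -> leaves = [55, 2, 23, 2, 87, 14, 16, 80]
  L0: [55, 2, 23, 2, 87, 14, 16, 80]
  L1: h(55,2)=(55*31+2)%997=710 h(23,2)=(23*31+2)%997=715 h(87,14)=(87*31+14)%997=717 h(16,80)=(16*31+80)%997=576 -> [710, 715, 717, 576]
  L2: h(710,715)=(710*31+715)%997=791 h(717,576)=(717*31+576)%997=869 -> [791, 869]
  L3: h(791,869)=(791*31+869)%997=465 -> [465]
  root = 465 == target 465  ** MATCH **
Candidate D: set leaf[4] = 5 -> leaves = [55, 2, 23, 2, 5, 14, 79, 80]
  L0: [55, 2, 23, 2, 5, 14, 79, 80]
  L1: h(55,2)=(55*31+2)%997=710 h(23,2)=(23*31+2)%997=715 h(5,14)=(5*31+14)%997=169 h(79,80)=(79*31+80)%997=535 -> [710, 715, 169, 535]
  L2: h(710,715)=(710*31+715)%997=791 h(169,535)=(169*31+535)%997=789 -> [791, 789]
  L3: h(791,789)=(791*31+789)%997=385 -> [385]
  root = 385 != target 465
Candidate C produces the target root.

Answer: C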